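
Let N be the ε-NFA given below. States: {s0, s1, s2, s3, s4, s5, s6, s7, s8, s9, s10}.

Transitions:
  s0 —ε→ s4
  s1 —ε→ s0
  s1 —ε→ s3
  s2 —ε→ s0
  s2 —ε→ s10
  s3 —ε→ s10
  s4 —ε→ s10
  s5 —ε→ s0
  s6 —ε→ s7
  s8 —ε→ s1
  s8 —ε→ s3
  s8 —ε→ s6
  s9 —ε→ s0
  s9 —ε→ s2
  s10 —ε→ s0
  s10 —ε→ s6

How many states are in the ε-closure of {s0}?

5

Start with {s0}.
From s0 via ε: add s4.
From s4 via ε: add s10.
From s10 via ε: add s6.
From s6 via ε: add s7.
ε-closure = {s0, s4, s6, s7, s10}, which has 5 states.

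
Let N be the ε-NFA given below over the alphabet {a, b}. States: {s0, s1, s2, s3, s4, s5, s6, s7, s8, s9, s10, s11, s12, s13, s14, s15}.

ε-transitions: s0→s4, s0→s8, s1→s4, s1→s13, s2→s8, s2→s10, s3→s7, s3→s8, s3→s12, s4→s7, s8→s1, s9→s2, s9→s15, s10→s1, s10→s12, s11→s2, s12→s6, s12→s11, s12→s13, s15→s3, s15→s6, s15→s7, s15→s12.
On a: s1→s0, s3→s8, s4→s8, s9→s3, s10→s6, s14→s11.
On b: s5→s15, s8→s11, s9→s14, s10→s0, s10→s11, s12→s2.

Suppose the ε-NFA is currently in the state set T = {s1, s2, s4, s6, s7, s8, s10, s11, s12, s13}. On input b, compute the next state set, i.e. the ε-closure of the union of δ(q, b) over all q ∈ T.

s8 on b → {s11}.
s10 on b → {s0, s11}.
s12 on b → {s2}.
No b-transition from s1, s2, s4, s6, s7, s11, s13.
Union after reading b: {s0, s2, s11}.
Now take the ε-closure:
From s0 via ε: add s4, s8.
From s2 via ε: add s10.
From s4 via ε: add s7.
From s8 via ε: add s1.
From s10 via ε: add s12.
From s1 via ε: add s13.
From s12 via ε: add s6.
No new states can be added; the closed set is {s0, s1, s2, s4, s6, s7, s8, s10, s11, s12, s13}.

{s0, s1, s2, s4, s6, s7, s8, s10, s11, s12, s13}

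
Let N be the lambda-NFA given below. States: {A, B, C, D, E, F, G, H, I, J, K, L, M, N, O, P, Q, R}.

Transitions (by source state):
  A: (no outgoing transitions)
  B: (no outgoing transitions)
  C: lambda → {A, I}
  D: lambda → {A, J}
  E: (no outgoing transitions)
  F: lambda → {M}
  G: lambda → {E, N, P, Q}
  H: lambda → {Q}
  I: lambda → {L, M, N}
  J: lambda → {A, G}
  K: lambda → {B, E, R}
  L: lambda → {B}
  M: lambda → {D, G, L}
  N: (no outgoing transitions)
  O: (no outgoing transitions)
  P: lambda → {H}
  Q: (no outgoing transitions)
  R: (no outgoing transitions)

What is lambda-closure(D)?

Start with {D}.
From D via lambda: add A, J.
From J via lambda: add G.
From G via lambda: add E, N, P, Q.
From P via lambda: add H.
No new states can be added; the closed set is {A, D, E, G, H, J, N, P, Q}.

{A, D, E, G, H, J, N, P, Q}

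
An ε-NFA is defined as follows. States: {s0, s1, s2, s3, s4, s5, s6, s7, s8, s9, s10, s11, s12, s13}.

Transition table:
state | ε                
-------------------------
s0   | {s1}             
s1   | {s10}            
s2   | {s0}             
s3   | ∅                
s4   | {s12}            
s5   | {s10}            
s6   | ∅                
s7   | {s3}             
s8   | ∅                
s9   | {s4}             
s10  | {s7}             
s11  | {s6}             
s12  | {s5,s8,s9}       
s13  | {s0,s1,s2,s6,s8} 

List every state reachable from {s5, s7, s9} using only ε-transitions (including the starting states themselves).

{s3, s4, s5, s7, s8, s9, s10, s12}

Start with {s5, s7, s9}.
From s5 via ε: add s10.
From s7 via ε: add s3.
From s9 via ε: add s4.
From s4 via ε: add s12.
From s12 via ε: add s8.
No new states can be added; the closed set is {s3, s4, s5, s7, s8, s9, s10, s12}.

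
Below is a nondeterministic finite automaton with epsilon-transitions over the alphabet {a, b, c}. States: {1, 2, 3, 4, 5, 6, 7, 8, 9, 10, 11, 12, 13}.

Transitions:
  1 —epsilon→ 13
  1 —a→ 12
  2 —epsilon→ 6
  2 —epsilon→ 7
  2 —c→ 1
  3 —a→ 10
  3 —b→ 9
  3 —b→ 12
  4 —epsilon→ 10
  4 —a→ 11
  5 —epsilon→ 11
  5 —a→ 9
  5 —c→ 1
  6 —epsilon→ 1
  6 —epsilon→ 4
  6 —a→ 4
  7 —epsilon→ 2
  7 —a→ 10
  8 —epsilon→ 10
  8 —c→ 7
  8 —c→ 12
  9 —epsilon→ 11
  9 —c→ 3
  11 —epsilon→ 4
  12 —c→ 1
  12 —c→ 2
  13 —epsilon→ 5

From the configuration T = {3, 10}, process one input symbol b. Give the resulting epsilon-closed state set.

{4, 9, 10, 11, 12}

3 on b → {9, 12}.
No b-transition from 10.
Union after reading b: {9, 12}.
Now take the epsilon-closure:
From 9 via epsilon: add 11.
From 11 via epsilon: add 4.
From 4 via epsilon: add 10.
No new states can be added; the closed set is {4, 9, 10, 11, 12}.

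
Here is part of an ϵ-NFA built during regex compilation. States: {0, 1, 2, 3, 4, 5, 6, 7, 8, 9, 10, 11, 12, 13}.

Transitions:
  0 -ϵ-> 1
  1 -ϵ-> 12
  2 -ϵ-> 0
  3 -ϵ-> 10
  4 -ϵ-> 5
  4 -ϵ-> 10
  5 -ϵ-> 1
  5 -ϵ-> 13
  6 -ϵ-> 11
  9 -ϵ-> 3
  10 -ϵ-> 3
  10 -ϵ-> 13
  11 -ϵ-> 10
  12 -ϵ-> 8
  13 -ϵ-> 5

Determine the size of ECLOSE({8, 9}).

Start with {8, 9}.
From 9 via ϵ: add 3.
From 3 via ϵ: add 10.
From 10 via ϵ: add 13.
From 13 via ϵ: add 5.
From 5 via ϵ: add 1.
From 1 via ϵ: add 12.
ϵ-closure = {1, 3, 5, 8, 9, 10, 12, 13}, which has 8 states.

8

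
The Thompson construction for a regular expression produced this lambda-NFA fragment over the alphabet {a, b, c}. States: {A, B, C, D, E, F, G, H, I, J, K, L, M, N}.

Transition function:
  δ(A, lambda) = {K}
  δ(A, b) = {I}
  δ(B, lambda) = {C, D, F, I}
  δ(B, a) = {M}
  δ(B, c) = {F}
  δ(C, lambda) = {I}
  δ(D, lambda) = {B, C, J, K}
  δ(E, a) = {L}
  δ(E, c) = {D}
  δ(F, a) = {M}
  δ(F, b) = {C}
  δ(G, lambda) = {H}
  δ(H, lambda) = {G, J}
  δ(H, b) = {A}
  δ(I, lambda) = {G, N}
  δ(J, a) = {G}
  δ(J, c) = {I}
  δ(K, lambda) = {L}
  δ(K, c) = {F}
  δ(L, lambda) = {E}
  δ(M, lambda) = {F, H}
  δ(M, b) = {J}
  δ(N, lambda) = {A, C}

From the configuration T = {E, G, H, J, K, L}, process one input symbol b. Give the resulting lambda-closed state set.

H on b → {A}.
No b-transition from E, G, J, K, L.
Union after reading b: {A}.
Now take the lambda-closure:
From A via lambda: add K.
From K via lambda: add L.
From L via lambda: add E.
No new states can be added; the closed set is {A, E, K, L}.

{A, E, K, L}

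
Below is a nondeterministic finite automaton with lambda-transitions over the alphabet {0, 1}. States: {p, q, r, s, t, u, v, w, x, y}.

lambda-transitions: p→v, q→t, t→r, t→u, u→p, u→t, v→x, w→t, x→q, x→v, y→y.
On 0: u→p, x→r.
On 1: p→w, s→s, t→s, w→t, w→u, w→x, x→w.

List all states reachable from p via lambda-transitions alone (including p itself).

Start with {p}.
From p via lambda: add v.
From v via lambda: add x.
From x via lambda: add q.
From q via lambda: add t.
From t via lambda: add r, u.
No new states can be added; the closed set is {p, q, r, t, u, v, x}.

{p, q, r, t, u, v, x}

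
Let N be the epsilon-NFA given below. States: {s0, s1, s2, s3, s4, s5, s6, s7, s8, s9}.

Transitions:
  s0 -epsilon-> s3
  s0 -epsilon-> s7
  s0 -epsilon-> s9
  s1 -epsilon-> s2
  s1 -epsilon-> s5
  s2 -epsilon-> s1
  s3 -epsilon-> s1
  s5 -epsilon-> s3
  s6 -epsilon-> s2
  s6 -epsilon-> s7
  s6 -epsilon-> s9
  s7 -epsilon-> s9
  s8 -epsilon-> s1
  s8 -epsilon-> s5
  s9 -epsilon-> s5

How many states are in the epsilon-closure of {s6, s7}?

7

Start with {s6, s7}.
From s6 via epsilon: add s2, s9.
From s2 via epsilon: add s1.
From s9 via epsilon: add s5.
From s5 via epsilon: add s3.
epsilon-closure = {s1, s2, s3, s5, s6, s7, s9}, which has 7 states.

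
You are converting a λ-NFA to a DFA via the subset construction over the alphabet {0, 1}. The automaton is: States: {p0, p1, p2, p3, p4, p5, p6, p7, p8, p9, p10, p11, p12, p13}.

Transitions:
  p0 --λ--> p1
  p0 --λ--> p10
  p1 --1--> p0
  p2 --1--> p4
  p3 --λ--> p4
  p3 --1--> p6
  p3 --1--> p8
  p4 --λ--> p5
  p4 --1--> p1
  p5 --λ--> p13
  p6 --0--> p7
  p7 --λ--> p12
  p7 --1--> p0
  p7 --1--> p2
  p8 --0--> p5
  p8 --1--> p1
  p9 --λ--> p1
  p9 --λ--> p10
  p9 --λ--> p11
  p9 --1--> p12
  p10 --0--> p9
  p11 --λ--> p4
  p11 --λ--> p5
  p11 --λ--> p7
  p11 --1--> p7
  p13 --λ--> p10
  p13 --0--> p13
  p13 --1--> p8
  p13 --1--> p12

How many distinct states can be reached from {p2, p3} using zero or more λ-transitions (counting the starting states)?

6

Start with {p2, p3}.
From p3 via λ: add p4.
From p4 via λ: add p5.
From p5 via λ: add p13.
From p13 via λ: add p10.
λ-closure = {p2, p3, p4, p5, p10, p13}, which has 6 states.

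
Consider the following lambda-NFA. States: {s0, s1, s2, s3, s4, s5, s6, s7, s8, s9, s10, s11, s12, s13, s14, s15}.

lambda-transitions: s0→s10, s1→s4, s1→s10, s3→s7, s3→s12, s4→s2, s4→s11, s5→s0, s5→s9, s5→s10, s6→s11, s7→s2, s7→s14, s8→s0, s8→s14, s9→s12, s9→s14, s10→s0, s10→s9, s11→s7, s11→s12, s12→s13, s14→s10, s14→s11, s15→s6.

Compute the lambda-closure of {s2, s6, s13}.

Start with {s2, s6, s13}.
From s6 via lambda: add s11.
From s11 via lambda: add s7, s12.
From s7 via lambda: add s14.
From s14 via lambda: add s10.
From s10 via lambda: add s0, s9.
No new states can be added; the closed set is {s0, s2, s6, s7, s9, s10, s11, s12, s13, s14}.

{s0, s2, s6, s7, s9, s10, s11, s12, s13, s14}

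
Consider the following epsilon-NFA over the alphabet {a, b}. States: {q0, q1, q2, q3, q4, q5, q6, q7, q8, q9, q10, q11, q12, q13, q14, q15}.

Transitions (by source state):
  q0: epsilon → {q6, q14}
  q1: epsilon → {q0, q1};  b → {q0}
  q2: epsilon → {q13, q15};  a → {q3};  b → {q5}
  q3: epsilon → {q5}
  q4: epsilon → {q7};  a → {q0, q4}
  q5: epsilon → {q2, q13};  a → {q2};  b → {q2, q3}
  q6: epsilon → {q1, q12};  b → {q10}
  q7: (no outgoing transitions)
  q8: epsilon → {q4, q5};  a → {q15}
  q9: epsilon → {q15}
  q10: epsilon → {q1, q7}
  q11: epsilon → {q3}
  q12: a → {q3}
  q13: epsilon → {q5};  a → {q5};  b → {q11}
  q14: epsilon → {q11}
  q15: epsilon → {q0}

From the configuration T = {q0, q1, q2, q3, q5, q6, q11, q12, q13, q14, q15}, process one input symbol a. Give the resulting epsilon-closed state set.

q2 on a → {q3}.
q5 on a → {q2}.
q12 on a → {q3}.
q13 on a → {q5}.
No a-transition from q0, q1, q3, q6, q11, q14, q15.
Union after reading a: {q2, q3, q5}.
Now take the epsilon-closure:
From q2 via epsilon: add q13, q15.
From q15 via epsilon: add q0.
From q0 via epsilon: add q6, q14.
From q6 via epsilon: add q1, q12.
From q14 via epsilon: add q11.
No new states can be added; the closed set is {q0, q1, q2, q3, q5, q6, q11, q12, q13, q14, q15}.

{q0, q1, q2, q3, q5, q6, q11, q12, q13, q14, q15}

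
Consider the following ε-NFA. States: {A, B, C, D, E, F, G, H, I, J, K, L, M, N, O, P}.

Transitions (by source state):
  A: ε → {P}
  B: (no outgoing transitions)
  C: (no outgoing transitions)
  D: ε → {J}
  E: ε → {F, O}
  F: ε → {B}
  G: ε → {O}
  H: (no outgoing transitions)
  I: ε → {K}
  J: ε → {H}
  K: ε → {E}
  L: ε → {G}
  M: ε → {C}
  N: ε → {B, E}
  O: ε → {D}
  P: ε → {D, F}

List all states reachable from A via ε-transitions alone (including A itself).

{A, B, D, F, H, J, P}

Start with {A}.
From A via ε: add P.
From P via ε: add D, F.
From D via ε: add J.
From F via ε: add B.
From J via ε: add H.
No new states can be added; the closed set is {A, B, D, F, H, J, P}.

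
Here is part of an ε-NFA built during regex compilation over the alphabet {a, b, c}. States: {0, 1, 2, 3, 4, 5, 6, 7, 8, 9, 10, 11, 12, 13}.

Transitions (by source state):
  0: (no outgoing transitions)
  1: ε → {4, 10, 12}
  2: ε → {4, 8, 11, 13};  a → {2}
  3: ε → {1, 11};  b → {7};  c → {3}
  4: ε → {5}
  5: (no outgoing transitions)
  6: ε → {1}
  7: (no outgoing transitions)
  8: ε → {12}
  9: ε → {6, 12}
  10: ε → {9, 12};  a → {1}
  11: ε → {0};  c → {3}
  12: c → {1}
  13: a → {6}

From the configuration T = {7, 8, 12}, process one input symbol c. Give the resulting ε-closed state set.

{1, 4, 5, 6, 9, 10, 12}

12 on c → {1}.
No c-transition from 7, 8.
Union after reading c: {1}.
Now take the ε-closure:
From 1 via ε: add 4, 10, 12.
From 4 via ε: add 5.
From 10 via ε: add 9.
From 9 via ε: add 6.
No new states can be added; the closed set is {1, 4, 5, 6, 9, 10, 12}.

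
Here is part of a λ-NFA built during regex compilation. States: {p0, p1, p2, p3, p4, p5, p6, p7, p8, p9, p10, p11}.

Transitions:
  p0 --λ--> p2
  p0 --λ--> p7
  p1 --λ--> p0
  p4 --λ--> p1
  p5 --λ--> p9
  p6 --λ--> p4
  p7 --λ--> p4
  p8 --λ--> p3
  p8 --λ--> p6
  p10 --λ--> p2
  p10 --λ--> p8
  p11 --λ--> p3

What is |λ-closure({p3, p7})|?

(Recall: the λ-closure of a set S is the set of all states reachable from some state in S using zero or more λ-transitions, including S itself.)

6

Start with {p3, p7}.
From p7 via λ: add p4.
From p4 via λ: add p1.
From p1 via λ: add p0.
From p0 via λ: add p2.
λ-closure = {p0, p1, p2, p3, p4, p7}, which has 6 states.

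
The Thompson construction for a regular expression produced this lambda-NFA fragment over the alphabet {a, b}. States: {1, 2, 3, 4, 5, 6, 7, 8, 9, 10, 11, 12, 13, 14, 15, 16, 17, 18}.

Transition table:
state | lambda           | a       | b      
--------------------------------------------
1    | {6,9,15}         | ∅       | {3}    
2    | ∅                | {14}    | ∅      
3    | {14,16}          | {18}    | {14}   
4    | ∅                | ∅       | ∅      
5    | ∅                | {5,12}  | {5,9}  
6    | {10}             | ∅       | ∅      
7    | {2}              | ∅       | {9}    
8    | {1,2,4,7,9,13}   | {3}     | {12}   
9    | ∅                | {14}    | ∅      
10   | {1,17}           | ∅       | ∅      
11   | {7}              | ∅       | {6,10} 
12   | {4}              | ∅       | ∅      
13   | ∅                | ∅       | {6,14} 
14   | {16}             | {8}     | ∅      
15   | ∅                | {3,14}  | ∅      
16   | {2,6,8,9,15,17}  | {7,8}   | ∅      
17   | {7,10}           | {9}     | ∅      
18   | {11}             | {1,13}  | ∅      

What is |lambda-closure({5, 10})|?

Start with {5, 10}.
From 10 via lambda: add 1, 17.
From 1 via lambda: add 6, 9, 15.
From 17 via lambda: add 7.
From 7 via lambda: add 2.
lambda-closure = {1, 2, 5, 6, 7, 9, 10, 15, 17}, which has 9 states.

9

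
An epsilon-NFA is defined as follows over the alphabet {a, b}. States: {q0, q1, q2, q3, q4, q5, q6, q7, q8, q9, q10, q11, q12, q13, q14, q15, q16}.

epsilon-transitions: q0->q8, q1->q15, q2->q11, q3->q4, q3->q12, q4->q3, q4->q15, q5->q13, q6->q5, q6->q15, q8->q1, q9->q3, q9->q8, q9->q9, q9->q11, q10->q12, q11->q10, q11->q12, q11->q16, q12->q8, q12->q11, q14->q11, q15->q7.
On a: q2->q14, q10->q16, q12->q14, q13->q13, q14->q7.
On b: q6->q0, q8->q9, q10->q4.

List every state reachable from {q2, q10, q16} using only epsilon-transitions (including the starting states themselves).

{q1, q2, q7, q8, q10, q11, q12, q15, q16}

Start with {q2, q10, q16}.
From q2 via epsilon: add q11.
From q10 via epsilon: add q12.
From q12 via epsilon: add q8.
From q8 via epsilon: add q1.
From q1 via epsilon: add q15.
From q15 via epsilon: add q7.
No new states can be added; the closed set is {q1, q2, q7, q8, q10, q11, q12, q15, q16}.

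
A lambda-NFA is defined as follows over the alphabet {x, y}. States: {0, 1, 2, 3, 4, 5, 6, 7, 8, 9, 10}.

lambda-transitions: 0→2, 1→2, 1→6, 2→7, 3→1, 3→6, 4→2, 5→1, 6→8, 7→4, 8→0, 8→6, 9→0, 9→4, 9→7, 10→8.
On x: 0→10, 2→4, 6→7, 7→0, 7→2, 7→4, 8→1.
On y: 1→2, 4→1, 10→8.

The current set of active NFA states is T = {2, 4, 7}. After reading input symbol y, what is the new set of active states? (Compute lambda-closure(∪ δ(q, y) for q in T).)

{0, 1, 2, 4, 6, 7, 8}

4 on y → {1}.
No y-transition from 2, 7.
Union after reading y: {1}.
Now take the lambda-closure:
From 1 via lambda: add 2, 6.
From 2 via lambda: add 7.
From 6 via lambda: add 8.
From 7 via lambda: add 4.
From 8 via lambda: add 0.
No new states can be added; the closed set is {0, 1, 2, 4, 6, 7, 8}.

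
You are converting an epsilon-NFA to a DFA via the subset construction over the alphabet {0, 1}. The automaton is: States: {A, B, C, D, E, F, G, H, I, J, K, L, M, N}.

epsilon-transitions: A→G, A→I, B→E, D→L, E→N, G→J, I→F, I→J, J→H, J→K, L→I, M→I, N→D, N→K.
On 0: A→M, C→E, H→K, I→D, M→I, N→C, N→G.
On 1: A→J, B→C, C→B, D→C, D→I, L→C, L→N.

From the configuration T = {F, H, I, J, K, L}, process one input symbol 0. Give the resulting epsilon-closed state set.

{D, F, H, I, J, K, L}

H on 0 → {K}.
I on 0 → {D}.
No 0-transition from F, J, K, L.
Union after reading 0: {D, K}.
Now take the epsilon-closure:
From D via epsilon: add L.
From L via epsilon: add I.
From I via epsilon: add F, J.
From J via epsilon: add H.
No new states can be added; the closed set is {D, F, H, I, J, K, L}.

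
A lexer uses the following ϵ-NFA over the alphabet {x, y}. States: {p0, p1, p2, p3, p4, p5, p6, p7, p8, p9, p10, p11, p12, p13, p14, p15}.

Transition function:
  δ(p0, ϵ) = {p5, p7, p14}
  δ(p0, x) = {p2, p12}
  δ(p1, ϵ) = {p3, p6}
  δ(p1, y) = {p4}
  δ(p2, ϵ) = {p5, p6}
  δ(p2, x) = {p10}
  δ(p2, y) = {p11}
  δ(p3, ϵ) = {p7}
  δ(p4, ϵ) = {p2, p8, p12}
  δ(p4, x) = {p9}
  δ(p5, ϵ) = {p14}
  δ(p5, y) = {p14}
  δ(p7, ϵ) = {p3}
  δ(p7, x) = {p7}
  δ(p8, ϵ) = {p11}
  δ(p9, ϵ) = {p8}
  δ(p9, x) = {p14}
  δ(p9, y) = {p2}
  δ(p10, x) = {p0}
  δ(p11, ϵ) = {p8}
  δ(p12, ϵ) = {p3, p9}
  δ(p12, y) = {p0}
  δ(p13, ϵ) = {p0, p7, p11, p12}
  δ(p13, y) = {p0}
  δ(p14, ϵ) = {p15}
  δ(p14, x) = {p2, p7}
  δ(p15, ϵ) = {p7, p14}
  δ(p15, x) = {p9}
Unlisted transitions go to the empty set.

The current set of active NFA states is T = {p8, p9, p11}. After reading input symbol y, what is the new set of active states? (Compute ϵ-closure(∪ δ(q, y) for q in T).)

{p2, p3, p5, p6, p7, p14, p15}

p9 on y → {p2}.
No y-transition from p8, p11.
Union after reading y: {p2}.
Now take the ϵ-closure:
From p2 via ϵ: add p5, p6.
From p5 via ϵ: add p14.
From p14 via ϵ: add p15.
From p15 via ϵ: add p7.
From p7 via ϵ: add p3.
No new states can be added; the closed set is {p2, p3, p5, p6, p7, p14, p15}.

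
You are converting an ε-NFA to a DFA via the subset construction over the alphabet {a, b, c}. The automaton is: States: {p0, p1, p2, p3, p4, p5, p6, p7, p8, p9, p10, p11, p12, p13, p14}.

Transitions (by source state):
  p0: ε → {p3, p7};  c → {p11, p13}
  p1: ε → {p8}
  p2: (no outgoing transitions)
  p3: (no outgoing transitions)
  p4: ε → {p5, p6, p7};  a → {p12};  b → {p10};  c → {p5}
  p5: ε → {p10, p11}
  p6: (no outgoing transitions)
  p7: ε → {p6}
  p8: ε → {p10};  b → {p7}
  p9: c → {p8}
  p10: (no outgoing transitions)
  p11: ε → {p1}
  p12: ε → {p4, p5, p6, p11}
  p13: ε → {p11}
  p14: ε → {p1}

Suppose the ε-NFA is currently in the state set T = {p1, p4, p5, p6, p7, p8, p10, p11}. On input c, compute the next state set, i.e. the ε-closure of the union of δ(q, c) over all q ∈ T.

p4 on c → {p5}.
No c-transition from p1, p5, p6, p7, p8, p10, p11.
Union after reading c: {p5}.
Now take the ε-closure:
From p5 via ε: add p10, p11.
From p11 via ε: add p1.
From p1 via ε: add p8.
No new states can be added; the closed set is {p1, p5, p8, p10, p11}.

{p1, p5, p8, p10, p11}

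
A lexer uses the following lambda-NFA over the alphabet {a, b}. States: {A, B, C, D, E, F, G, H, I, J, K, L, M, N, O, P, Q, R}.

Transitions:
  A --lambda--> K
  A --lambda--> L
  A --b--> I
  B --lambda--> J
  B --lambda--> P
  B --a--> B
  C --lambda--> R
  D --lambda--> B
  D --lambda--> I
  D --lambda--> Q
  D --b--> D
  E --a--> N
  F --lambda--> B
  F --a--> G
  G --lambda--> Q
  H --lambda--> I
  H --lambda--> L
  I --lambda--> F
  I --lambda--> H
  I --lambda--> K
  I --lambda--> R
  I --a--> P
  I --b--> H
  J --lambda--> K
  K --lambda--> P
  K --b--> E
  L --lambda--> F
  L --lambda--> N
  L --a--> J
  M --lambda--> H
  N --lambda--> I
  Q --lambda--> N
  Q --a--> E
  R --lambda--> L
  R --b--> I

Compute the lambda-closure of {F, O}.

Start with {F, O}.
From F via lambda: add B.
From B via lambda: add J, P.
From J via lambda: add K.
No new states can be added; the closed set is {B, F, J, K, O, P}.

{B, F, J, K, O, P}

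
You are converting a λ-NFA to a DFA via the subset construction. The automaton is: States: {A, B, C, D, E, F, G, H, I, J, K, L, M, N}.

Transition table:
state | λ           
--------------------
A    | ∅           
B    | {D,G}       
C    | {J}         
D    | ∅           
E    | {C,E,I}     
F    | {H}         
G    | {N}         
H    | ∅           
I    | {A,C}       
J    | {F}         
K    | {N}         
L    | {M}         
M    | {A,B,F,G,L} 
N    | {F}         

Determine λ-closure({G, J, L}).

Start with {G, J, L}.
From G via λ: add N.
From J via λ: add F.
From L via λ: add M.
From F via λ: add H.
From M via λ: add A, B.
From B via λ: add D.
No new states can be added; the closed set is {A, B, D, F, G, H, J, L, M, N}.

{A, B, D, F, G, H, J, L, M, N}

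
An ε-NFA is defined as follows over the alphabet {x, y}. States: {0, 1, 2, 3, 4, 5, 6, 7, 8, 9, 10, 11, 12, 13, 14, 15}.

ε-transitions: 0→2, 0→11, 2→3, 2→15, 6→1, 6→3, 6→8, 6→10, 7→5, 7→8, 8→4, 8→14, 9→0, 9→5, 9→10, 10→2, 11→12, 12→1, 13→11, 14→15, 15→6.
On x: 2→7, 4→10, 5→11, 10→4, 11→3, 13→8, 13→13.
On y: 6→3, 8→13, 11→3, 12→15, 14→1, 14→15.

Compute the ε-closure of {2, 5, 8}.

{1, 2, 3, 4, 5, 6, 8, 10, 14, 15}

Start with {2, 5, 8}.
From 2 via ε: add 3, 15.
From 8 via ε: add 4, 14.
From 15 via ε: add 6.
From 6 via ε: add 1, 10.
No new states can be added; the closed set is {1, 2, 3, 4, 5, 6, 8, 10, 14, 15}.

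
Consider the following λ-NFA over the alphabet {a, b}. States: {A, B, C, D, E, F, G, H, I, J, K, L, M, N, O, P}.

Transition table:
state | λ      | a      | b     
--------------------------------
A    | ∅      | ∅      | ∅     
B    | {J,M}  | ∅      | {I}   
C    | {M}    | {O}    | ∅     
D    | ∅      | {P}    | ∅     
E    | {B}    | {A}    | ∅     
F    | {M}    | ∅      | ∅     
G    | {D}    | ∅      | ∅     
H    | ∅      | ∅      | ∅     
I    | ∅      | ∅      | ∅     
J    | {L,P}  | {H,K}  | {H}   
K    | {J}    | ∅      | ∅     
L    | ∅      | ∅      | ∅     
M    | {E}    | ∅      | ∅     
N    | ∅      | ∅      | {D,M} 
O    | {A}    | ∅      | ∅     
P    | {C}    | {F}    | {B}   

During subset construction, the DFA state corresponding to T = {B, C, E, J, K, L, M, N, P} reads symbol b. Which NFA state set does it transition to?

B on b → {I}.
J on b → {H}.
N on b → {D, M}.
P on b → {B}.
No b-transition from C, E, K, L, M.
Union after reading b: {B, D, H, I, M}.
Now take the λ-closure:
From B via λ: add J.
From M via λ: add E.
From J via λ: add L, P.
From P via λ: add C.
No new states can be added; the closed set is {B, C, D, E, H, I, J, L, M, P}.

{B, C, D, E, H, I, J, L, M, P}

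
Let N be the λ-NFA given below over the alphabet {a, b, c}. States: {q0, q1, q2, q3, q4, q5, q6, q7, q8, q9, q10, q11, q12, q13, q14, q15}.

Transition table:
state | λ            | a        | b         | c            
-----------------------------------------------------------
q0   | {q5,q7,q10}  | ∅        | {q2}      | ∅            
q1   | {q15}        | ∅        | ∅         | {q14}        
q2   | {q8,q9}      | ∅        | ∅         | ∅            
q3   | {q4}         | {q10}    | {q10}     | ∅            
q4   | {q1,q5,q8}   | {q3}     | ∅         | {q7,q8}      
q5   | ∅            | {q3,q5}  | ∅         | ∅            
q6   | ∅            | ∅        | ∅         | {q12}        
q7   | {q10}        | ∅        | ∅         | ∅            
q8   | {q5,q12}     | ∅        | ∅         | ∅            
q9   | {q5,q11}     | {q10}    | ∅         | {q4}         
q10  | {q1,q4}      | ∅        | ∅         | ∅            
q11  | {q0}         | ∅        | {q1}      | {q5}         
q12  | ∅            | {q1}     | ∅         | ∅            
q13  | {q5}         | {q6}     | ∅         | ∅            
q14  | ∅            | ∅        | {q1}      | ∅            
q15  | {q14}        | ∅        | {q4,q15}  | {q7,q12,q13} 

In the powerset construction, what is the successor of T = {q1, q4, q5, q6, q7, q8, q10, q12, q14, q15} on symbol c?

q1 on c → {q14}.
q4 on c → {q7, q8}.
q6 on c → {q12}.
q15 on c → {q7, q12, q13}.
No c-transition from q5, q7, q8, q10, q12, q14.
Union after reading c: {q7, q8, q12, q13, q14}.
Now take the λ-closure:
From q7 via λ: add q10.
From q8 via λ: add q5.
From q10 via λ: add q1, q4.
From q1 via λ: add q15.
No new states can be added; the closed set is {q1, q4, q5, q7, q8, q10, q12, q13, q14, q15}.

{q1, q4, q5, q7, q8, q10, q12, q13, q14, q15}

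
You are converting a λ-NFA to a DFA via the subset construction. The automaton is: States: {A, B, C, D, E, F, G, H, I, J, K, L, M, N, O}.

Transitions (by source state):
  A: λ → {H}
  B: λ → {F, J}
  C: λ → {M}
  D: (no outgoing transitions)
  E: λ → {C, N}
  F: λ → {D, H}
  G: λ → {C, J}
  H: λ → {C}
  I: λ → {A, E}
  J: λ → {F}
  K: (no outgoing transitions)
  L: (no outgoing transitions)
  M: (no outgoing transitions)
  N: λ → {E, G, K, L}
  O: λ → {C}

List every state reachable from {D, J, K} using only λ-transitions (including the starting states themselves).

{C, D, F, H, J, K, M}

Start with {D, J, K}.
From J via λ: add F.
From F via λ: add H.
From H via λ: add C.
From C via λ: add M.
No new states can be added; the closed set is {C, D, F, H, J, K, M}.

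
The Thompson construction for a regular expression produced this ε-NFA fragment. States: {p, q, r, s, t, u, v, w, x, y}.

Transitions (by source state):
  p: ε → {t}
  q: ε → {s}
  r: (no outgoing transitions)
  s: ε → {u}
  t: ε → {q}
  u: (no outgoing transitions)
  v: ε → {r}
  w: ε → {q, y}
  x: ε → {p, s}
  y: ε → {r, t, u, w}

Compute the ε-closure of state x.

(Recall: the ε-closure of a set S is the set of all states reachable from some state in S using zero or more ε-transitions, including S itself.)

{p, q, s, t, u, x}

Start with {x}.
From x via ε: add p, s.
From p via ε: add t.
From s via ε: add u.
From t via ε: add q.
No new states can be added; the closed set is {p, q, s, t, u, x}.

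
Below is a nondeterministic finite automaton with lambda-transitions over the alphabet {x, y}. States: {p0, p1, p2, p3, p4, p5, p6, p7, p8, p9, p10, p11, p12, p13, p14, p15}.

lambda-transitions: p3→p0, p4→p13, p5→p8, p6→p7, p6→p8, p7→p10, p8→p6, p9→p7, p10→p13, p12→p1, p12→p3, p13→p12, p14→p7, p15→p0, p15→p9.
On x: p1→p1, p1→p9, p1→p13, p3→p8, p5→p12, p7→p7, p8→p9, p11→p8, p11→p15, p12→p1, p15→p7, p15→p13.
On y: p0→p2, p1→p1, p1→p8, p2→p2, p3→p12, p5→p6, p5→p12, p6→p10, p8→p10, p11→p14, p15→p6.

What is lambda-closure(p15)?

{p0, p1, p3, p7, p9, p10, p12, p13, p15}

Start with {p15}.
From p15 via lambda: add p0, p9.
From p9 via lambda: add p7.
From p7 via lambda: add p10.
From p10 via lambda: add p13.
From p13 via lambda: add p12.
From p12 via lambda: add p1, p3.
No new states can be added; the closed set is {p0, p1, p3, p7, p9, p10, p12, p13, p15}.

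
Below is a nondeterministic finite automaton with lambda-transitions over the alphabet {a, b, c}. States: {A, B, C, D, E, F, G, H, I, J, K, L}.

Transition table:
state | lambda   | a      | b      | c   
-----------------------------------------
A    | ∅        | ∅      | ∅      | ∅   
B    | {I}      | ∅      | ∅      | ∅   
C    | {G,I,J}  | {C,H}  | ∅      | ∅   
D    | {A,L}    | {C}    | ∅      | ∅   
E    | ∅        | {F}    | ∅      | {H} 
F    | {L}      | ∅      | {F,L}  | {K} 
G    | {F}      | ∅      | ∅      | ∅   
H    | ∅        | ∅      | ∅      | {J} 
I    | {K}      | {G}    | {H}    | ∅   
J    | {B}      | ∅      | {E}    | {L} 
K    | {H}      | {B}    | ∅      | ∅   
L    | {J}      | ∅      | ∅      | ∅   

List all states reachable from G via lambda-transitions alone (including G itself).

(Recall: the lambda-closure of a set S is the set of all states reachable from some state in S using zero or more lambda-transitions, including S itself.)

Start with {G}.
From G via lambda: add F.
From F via lambda: add L.
From L via lambda: add J.
From J via lambda: add B.
From B via lambda: add I.
From I via lambda: add K.
From K via lambda: add H.
No new states can be added; the closed set is {B, F, G, H, I, J, K, L}.

{B, F, G, H, I, J, K, L}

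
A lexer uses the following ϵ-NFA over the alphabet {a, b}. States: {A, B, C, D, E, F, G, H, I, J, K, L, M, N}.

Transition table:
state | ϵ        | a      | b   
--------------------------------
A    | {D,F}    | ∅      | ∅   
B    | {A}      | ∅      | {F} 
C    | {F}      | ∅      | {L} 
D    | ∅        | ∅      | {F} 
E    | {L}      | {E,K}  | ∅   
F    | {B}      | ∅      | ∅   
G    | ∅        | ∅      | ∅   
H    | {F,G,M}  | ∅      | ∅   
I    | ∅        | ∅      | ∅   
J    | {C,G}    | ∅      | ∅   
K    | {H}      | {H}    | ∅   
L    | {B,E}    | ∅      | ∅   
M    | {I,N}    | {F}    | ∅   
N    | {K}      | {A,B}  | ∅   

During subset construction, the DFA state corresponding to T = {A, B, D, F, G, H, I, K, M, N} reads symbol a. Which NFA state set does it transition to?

{A, B, D, F, G, H, I, K, M, N}

K on a → {H}.
M on a → {F}.
N on a → {A, B}.
No a-transition from A, B, D, F, G, H, I.
Union after reading a: {A, B, F, H}.
Now take the ϵ-closure:
From A via ϵ: add D.
From H via ϵ: add G, M.
From M via ϵ: add I, N.
From N via ϵ: add K.
No new states can be added; the closed set is {A, B, D, F, G, H, I, K, M, N}.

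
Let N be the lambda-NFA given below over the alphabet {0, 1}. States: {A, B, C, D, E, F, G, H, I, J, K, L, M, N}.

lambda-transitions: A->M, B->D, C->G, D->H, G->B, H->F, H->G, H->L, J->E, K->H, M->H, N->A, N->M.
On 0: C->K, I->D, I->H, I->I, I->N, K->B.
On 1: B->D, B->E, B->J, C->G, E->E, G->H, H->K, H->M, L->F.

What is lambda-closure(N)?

Start with {N}.
From N via lambda: add A, M.
From M via lambda: add H.
From H via lambda: add F, G, L.
From G via lambda: add B.
From B via lambda: add D.
No new states can be added; the closed set is {A, B, D, F, G, H, L, M, N}.

{A, B, D, F, G, H, L, M, N}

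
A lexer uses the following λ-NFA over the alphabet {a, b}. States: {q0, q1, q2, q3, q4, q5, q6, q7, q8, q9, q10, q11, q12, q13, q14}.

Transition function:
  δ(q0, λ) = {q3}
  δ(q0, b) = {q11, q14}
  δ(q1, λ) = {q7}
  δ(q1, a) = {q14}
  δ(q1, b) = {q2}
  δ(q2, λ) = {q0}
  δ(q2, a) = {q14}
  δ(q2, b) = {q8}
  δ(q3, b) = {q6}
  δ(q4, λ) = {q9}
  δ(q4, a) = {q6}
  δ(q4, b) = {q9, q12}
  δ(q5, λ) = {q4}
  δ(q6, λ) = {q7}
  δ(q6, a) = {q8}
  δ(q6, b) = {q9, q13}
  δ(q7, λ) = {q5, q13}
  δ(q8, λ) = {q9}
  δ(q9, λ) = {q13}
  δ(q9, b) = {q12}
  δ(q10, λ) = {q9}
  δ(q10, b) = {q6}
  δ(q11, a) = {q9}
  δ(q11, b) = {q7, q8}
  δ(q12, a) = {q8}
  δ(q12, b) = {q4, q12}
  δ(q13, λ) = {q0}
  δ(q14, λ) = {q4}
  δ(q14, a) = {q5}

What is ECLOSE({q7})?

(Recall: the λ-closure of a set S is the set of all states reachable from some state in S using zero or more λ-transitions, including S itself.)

Start with {q7}.
From q7 via λ: add q5, q13.
From q5 via λ: add q4.
From q13 via λ: add q0.
From q0 via λ: add q3.
From q4 via λ: add q9.
No new states can be added; the closed set is {q0, q3, q4, q5, q7, q9, q13}.

{q0, q3, q4, q5, q7, q9, q13}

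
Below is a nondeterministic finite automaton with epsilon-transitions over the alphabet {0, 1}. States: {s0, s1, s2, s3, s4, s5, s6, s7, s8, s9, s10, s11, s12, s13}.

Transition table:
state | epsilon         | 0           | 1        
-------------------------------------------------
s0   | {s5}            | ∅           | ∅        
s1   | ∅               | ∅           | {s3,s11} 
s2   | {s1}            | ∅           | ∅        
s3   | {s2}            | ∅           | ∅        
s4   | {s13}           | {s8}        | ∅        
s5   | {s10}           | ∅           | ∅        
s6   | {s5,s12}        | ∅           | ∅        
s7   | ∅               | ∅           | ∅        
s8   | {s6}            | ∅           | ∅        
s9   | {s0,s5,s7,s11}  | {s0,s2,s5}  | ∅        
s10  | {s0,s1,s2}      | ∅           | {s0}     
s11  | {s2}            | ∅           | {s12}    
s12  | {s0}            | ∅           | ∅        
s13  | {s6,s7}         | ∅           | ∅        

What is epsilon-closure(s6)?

{s0, s1, s2, s5, s6, s10, s12}

Start with {s6}.
From s6 via epsilon: add s5, s12.
From s5 via epsilon: add s10.
From s12 via epsilon: add s0.
From s10 via epsilon: add s1, s2.
No new states can be added; the closed set is {s0, s1, s2, s5, s6, s10, s12}.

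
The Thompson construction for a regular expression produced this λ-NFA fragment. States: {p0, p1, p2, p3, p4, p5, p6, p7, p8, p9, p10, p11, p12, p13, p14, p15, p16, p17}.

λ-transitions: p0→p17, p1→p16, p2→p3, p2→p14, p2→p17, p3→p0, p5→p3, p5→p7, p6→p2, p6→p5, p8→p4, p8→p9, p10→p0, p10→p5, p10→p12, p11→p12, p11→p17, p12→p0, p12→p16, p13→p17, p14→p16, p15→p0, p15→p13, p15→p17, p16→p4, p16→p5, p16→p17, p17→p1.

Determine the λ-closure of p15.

{p0, p1, p3, p4, p5, p7, p13, p15, p16, p17}

Start with {p15}.
From p15 via λ: add p0, p13, p17.
From p17 via λ: add p1.
From p1 via λ: add p16.
From p16 via λ: add p4, p5.
From p5 via λ: add p3, p7.
No new states can be added; the closed set is {p0, p1, p3, p4, p5, p7, p13, p15, p16, p17}.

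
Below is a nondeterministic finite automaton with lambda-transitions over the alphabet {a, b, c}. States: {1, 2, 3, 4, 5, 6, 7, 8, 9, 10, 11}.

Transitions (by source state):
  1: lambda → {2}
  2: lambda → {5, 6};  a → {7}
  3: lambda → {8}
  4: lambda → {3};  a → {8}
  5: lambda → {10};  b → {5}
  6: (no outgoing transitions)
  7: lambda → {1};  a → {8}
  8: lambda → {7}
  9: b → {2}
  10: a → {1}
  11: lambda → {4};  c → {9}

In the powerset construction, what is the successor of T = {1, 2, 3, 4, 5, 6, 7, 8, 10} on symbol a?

{1, 2, 5, 6, 7, 8, 10}

2 on a → {7}.
4 on a → {8}.
7 on a → {8}.
10 on a → {1}.
No a-transition from 1, 3, 5, 6, 8.
Union after reading a: {1, 7, 8}.
Now take the lambda-closure:
From 1 via lambda: add 2.
From 2 via lambda: add 5, 6.
From 5 via lambda: add 10.
No new states can be added; the closed set is {1, 2, 5, 6, 7, 8, 10}.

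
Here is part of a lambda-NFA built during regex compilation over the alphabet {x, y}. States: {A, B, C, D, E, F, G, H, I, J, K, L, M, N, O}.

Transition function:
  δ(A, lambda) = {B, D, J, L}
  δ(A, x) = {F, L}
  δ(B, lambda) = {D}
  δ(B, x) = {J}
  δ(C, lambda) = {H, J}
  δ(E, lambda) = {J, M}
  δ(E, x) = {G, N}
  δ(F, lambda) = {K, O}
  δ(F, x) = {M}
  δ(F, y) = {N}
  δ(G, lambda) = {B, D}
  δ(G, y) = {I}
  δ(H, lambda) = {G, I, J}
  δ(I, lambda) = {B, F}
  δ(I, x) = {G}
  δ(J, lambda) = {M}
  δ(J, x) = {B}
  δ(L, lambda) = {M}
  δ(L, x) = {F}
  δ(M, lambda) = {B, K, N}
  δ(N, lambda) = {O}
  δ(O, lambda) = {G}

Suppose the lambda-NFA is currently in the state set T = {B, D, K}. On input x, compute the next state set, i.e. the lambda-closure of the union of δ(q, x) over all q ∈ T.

B on x → {J}.
No x-transition from D, K.
Union after reading x: {J}.
Now take the lambda-closure:
From J via lambda: add M.
From M via lambda: add B, K, N.
From B via lambda: add D.
From N via lambda: add O.
From O via lambda: add G.
No new states can be added; the closed set is {B, D, G, J, K, M, N, O}.

{B, D, G, J, K, M, N, O}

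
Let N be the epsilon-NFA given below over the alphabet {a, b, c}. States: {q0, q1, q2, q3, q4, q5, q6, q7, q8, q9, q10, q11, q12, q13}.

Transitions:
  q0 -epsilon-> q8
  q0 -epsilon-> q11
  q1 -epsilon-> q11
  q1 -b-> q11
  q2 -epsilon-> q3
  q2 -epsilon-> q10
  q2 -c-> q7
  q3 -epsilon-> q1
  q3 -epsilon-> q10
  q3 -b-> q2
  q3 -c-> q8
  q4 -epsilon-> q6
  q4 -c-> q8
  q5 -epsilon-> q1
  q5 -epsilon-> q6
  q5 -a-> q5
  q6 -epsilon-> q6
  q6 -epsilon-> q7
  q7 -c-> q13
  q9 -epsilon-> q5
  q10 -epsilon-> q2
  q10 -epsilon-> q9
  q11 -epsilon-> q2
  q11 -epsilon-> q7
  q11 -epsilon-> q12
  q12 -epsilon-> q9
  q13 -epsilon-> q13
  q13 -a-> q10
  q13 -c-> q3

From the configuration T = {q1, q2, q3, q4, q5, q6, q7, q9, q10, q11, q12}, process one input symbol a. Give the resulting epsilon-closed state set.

{q1, q2, q3, q5, q6, q7, q9, q10, q11, q12}

q5 on a → {q5}.
No a-transition from q1, q2, q3, q4, q6, q7, q9, q10, q11, q12.
Union after reading a: {q5}.
Now take the epsilon-closure:
From q5 via epsilon: add q1, q6.
From q1 via epsilon: add q11.
From q6 via epsilon: add q7.
From q11 via epsilon: add q2, q12.
From q2 via epsilon: add q3, q10.
From q12 via epsilon: add q9.
No new states can be added; the closed set is {q1, q2, q3, q5, q6, q7, q9, q10, q11, q12}.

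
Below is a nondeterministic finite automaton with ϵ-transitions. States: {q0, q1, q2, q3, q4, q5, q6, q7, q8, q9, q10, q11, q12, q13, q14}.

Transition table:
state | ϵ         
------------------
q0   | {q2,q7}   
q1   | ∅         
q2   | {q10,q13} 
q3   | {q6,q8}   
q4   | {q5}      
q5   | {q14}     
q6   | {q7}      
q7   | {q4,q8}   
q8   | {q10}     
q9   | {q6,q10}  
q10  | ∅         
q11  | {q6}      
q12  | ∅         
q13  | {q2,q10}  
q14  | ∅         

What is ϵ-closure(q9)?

Start with {q9}.
From q9 via ϵ: add q6, q10.
From q6 via ϵ: add q7.
From q7 via ϵ: add q4, q8.
From q4 via ϵ: add q5.
From q5 via ϵ: add q14.
No new states can be added; the closed set is {q4, q5, q6, q7, q8, q9, q10, q14}.

{q4, q5, q6, q7, q8, q9, q10, q14}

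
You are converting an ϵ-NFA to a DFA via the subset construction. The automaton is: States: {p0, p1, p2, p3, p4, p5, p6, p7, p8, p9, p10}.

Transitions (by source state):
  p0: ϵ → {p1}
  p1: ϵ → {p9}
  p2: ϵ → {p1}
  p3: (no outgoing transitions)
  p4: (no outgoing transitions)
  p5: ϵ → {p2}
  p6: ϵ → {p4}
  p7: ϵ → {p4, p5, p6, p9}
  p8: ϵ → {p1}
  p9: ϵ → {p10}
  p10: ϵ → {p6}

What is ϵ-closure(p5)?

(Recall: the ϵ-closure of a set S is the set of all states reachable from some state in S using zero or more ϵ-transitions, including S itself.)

{p1, p2, p4, p5, p6, p9, p10}

Start with {p5}.
From p5 via ϵ: add p2.
From p2 via ϵ: add p1.
From p1 via ϵ: add p9.
From p9 via ϵ: add p10.
From p10 via ϵ: add p6.
From p6 via ϵ: add p4.
No new states can be added; the closed set is {p1, p2, p4, p5, p6, p9, p10}.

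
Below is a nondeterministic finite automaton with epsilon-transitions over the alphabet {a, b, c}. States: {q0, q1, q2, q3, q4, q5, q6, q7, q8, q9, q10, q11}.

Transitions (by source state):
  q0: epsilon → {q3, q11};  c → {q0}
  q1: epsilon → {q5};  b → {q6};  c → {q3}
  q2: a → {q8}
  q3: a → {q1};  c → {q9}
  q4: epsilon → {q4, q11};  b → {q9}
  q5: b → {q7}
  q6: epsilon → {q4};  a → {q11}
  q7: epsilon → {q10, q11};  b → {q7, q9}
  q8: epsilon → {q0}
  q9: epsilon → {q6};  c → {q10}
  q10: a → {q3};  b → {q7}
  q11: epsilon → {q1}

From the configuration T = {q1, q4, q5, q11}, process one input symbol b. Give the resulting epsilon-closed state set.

{q1, q4, q5, q6, q7, q9, q10, q11}

q1 on b → {q6}.
q4 on b → {q9}.
q5 on b → {q7}.
No b-transition from q11.
Union after reading b: {q6, q7, q9}.
Now take the epsilon-closure:
From q6 via epsilon: add q4.
From q7 via epsilon: add q10, q11.
From q11 via epsilon: add q1.
From q1 via epsilon: add q5.
No new states can be added; the closed set is {q1, q4, q5, q6, q7, q9, q10, q11}.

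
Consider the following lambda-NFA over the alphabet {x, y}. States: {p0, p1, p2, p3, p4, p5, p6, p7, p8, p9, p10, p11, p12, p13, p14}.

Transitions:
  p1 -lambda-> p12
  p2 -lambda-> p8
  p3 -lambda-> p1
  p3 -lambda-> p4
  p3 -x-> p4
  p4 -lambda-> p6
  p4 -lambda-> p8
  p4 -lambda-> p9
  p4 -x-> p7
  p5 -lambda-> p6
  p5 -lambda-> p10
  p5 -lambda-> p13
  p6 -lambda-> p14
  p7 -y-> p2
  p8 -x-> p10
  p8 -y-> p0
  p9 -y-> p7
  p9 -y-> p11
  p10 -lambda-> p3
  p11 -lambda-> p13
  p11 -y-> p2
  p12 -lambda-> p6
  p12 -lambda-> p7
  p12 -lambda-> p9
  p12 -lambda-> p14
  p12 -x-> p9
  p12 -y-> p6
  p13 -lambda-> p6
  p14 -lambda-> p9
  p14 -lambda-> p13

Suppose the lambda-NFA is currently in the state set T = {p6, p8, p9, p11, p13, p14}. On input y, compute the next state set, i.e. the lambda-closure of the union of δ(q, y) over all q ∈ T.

{p0, p2, p6, p7, p8, p9, p11, p13, p14}

p8 on y → {p0}.
p9 on y → {p7, p11}.
p11 on y → {p2}.
No y-transition from p6, p13, p14.
Union after reading y: {p0, p2, p7, p11}.
Now take the lambda-closure:
From p2 via lambda: add p8.
From p11 via lambda: add p13.
From p13 via lambda: add p6.
From p6 via lambda: add p14.
From p14 via lambda: add p9.
No new states can be added; the closed set is {p0, p2, p6, p7, p8, p9, p11, p13, p14}.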